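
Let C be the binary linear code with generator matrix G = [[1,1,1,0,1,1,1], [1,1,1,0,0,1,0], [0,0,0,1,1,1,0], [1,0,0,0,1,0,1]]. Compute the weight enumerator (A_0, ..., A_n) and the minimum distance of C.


Weight distribution: A_0 = 1, A_1 = 1, A_2 = 1, A_3 = 4, A_4 = 5, A_5 = 3, A_6 = 1. Minimum distance d = 1.

Enumerate all 2^4 = 16 messages m ∈ F_2^4.
For each, compute codeword c = mG in F_2^7, then tally its weight.
  m = 0000 → c = 0000000, weight = 0.
  m = 1000 → c = 1110111, weight = 6.
  m = 0100 → c = 1110010, weight = 4.
  m = 1100 → c = 0000101, weight = 2.
  m = 0010 → c = 0001110, weight = 3.
  m = 1010 → c = 1111001, weight = 5.
  m = 0110 → c = 1111100, weight = 5.
  m = 1110 → c = 0001011, weight = 3.
  m = 0001 → c = 1000101, weight = 3.
  m = 1001 → c = 0110010, weight = 3.
  m = 0101 → c = 0110111, weight = 5.
  m = 1101 → c = 1000000, weight = 1.
  m = 0011 → c = 1001011, weight = 4.
  m = 1011 → c = 0111100, weight = 4.
  m = 0111 → c = 0111001, weight = 4.
  m = 1111 → c = 1001110, weight = 4.
Tally weights:
  weight 0: 1 codewords.
  weight 1: 1 codewords.
  weight 2: 1 codewords.
  weight 3: 4 codewords.
  weight 4: 5 codewords.
  weight 5: 3 codewords.
  weight 6: 1 codewords.
Minimum distance d = smallest w > 0 with A_w > 0 = 1.
Sanity: Σ A_w = 16 = 2^4 = 16 ✓.


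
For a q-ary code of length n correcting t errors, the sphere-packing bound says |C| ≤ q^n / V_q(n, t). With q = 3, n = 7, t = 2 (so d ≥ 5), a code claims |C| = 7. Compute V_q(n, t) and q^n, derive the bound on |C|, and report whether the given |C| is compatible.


V_q(n, t) = 99, q^n = 2187, Hamming bound = 22, |C| = 7 ≤ bound (satisfied).

Step 1: Compute V_q(n, t) = Σ_{j=0}^2 C(n, j) (q−1)^j.
  j = 0: C(7,0)·(2)^0 = 1·1 = 1.
  j = 1: C(7,1)·(2)^1 = 7·2 = 14.
  j = 2: C(7,2)·(2)^2 = 21·4 = 84.
  V_q(n, t) = 1 + 14 + 84 = 99.
Step 2: q^n = 3^7 = 2187.
Step 3: Hamming bound ⌊q^n / V_q(n,t)⌋ = ⌊2187/99⌋ = 22.
Step 4: Compare |C| = 7 to 22: satisfied.
The claimed |C| lies below the Hamming bound.


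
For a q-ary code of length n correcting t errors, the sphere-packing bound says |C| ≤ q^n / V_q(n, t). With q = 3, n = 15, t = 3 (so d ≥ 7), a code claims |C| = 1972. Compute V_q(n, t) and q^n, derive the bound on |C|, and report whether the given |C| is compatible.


V_q(n, t) = 4091, q^n = 14348907, Hamming bound = 3507, |C| = 1972 ≤ bound (satisfied).

Step 1: Compute V_q(n, t) = Σ_{j=0}^3 C(n, j) (q−1)^j.
  j = 0: C(15,0)·(2)^0 = 1·1 = 1.
  j = 1: C(15,1)·(2)^1 = 15·2 = 30.
  j = 2: C(15,2)·(2)^2 = 105·4 = 420.
  j = 3: C(15,3)·(2)^3 = 455·8 = 3640.
  V_q(n, t) = 1 + 30 + 420 + 3640 = 4091.
Step 2: q^n = 3^15 = 14348907.
Step 3: Hamming bound ⌊q^n / V_q(n,t)⌋ = ⌊14348907/4091⌋ = 3507.
Step 4: Compare |C| = 1972 to 3507: satisfied.
The claimed |C| lies below the Hamming bound.


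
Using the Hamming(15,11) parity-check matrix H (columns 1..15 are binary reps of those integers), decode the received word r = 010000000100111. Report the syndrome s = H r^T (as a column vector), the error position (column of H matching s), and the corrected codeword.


s = (0, 1, 0, 0)^T, error position = 4, corrected codeword c = 010100000100111

Compute s = H r^T mod 2 one row at a time:
  s_1 = 0 + 0 + 1 + 0 + 0 + 1 + 1 + 1 = 4 ≡ 0 (mod 2).
  s_2 = 0 + 0 + 0 + 0 + 0 + 1 + 1 + 1 = 3 ≡ 1 (mod 2).
  s_3 = 1 + 0 + 0 + 0 + 1 + 0 + 1 + 1 = 4 ≡ 0 (mod 2).
  s_4 = 0 + 0 + 0 + 0 + 0 + 0 + 1 + 1 = 2 ≡ 0 (mod 2).
s = (0, 1, 0, 0)^T — this equals column 4 of H (binary 0100), so error is at position 4.
Correct: flip bit 4 of r = 010000000100111 to get c = 010100000100111.


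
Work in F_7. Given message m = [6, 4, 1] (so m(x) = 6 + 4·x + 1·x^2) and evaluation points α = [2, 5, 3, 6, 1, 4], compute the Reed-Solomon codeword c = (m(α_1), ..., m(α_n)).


c = [4, 2, 6, 3, 4, 3]

Message polynomial: m(x) = 6 + 4·x + 1·x^2 (mod 7).
For each evaluation point α_i, compute m(α_i) mod 7:
  α_1 = 2: Horner steps 1 → 6 → 4, so m(2) = 4.
  α_2 = 5: Horner steps 1 → 2 → 2, so m(5) = 2.
  α_3 = 3: Horner steps 1 → 0 → 6, so m(3) = 6.
  α_4 = 6: Horner steps 1 → 3 → 3, so m(6) = 3.
  α_5 = 1: Horner steps 1 → 5 → 4, so m(1) = 4.
  α_6 = 4: Horner steps 1 → 1 → 3, so m(4) = 3.
Codeword c = [4, 2, 6, 3, 4, 3] ∈ F_7^6.


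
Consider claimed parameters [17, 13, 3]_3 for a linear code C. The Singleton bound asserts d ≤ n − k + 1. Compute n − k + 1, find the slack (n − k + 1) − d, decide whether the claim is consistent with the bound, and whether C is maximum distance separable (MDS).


Singleton RHS = n − k + 1 = 5, slack = 2, bound satisfied, not MDS.

Singleton bound: d ≤ n − k + 1.
Here n = 17, k = 13, so n − k + 1 = 5.
Given d = 3, check d ≤ 5: YES.
Slack = (n − k + 1) − d = 2.
The code is NOT MDS (slack = 2 > 0).
Description: the claimed parameters are [17, 13, 3]_3; such a code would be non-MDS.


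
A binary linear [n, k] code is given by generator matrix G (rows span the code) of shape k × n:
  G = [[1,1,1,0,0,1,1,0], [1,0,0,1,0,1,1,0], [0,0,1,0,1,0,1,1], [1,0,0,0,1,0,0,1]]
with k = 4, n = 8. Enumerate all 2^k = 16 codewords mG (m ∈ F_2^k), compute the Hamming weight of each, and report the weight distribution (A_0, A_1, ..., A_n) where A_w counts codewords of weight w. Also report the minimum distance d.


Weight distribution: A_0 = 1, A_2 = 1, A_3 = 4, A_4 = 3, A_5 = 4, A_6 = 3. Minimum distance d = 2.

Enumerate all 2^4 = 16 messages m ∈ F_2^4.
For each, compute codeword c = mG in F_2^8, then tally its weight.
  m = 0000 → c = 00000000, weight = 0.
  m = 1000 → c = 11100110, weight = 5.
  m = 0100 → c = 10010110, weight = 4.
  m = 1100 → c = 01110000, weight = 3.
  m = 0010 → c = 00101011, weight = 4.
  m = 1010 → c = 11001101, weight = 5.
  m = 0110 → c = 10111101, weight = 6.
  m = 1110 → c = 01011011, weight = 5.
  m = 0001 → c = 10001001, weight = 3.
  m = 1001 → c = 01101111, weight = 6.
  m = 0101 → c = 00011111, weight = 5.
  m = 1101 → c = 11111001, weight = 6.
  m = 0011 → c = 10100010, weight = 3.
  m = 1011 → c = 01000100, weight = 2.
  m = 0111 → c = 00110100, weight = 3.
  m = 1111 → c = 11010010, weight = 4.
Tally weights:
  weight 0: 1 codewords.
  weight 2: 1 codewords.
  weight 3: 4 codewords.
  weight 4: 3 codewords.
  weight 5: 4 codewords.
  weight 6: 3 codewords.
Minimum distance d = smallest w > 0 with A_w > 0 = 2.
Sanity: Σ A_w = 16 = 2^4 = 16 ✓.


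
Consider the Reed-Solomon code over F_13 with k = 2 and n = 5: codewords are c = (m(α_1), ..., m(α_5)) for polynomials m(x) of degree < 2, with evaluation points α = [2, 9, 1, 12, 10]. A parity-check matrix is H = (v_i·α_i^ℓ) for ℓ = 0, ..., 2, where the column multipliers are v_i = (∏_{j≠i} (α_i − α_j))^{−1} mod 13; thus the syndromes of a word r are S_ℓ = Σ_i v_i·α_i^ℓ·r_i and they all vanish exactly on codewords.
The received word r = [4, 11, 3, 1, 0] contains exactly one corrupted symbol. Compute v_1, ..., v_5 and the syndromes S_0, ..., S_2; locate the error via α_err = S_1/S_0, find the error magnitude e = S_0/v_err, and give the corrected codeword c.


S = (12, 3, 4), error at position 5, error magnitude e = 1, c = [4, 11, 3, 1, 12].

Step 1: column multipliers v_i = (∏_{j≠i}(α_i − α_j))^{−1} mod 13.
  i = 1 (α = 2): (2−9)(2−1)(2−12)(2−10) = (−7)·1·(−10)·(−8) = −560 ≡ 12, so v_1 = 12^{−1} = 12 (mod 13).
  i = 2 (α = 9): (9−2)(9−1)(9−12)(9−10) = 7·8·(−3)·(−1) = 168 ≡ 12, so v_2 = 12^{−1} = 12 (mod 13).
  i = 3 (α = 1): (1−2)(1−9)(1−12)(1−10) = (−1)·(−8)·(−11)·(−9) = 792 ≡ 12, so v_3 = 12^{−1} = 12 (mod 13).
  i = 4 (α = 12): (12−2)(12−9)(12−1)(12−10) = 10·3·11·2 = 660 ≡ 10, so v_4 = 10^{−1} = 4 (mod 13).
  i = 5 (α = 10): (10−2)(10−9)(10−1)(10−12) = 8·1·9·(−2) = −144 ≡ 12, so v_5 = 12^{−1} = 12 (mod 13).
  v = [12, 12, 12, 4, 12].
Step 2: syndromes of r = [4, 11, 3, 1, 0] (all sums mod 13).
  S_0 = Σ v_i r_i = 12·4 + 12·11 + 12·3 + 4·1 + 12·0 = 220 ≡ 12.
  S_1 = Σ v_i α_i r_i = 12·2·4 + 12·9·11 + 12·1·3 + 4·12·1 + 12·10·0 = 1368 ≡ 3.
  α_i^2 mod 13 = [4, 3, 1, 1, 9].
  S_2 = Σ v_i α_i^2 r_i = 12·4·4 + 12·3·11 + 12·1·3 + 4·1·1 + 12·9·0 = 628 ≡ 4.
  S = (12, 3, 4) ≠ 0, so r is not a codeword (an error is present).
Step 3: locate the error. For a single error e at position i, S_ℓ = v_i·e·α_i^ℓ, so α_err = S_1/S_0.
  S_0^{−1} = 12^{−1} = 12 (mod 13), so α_err = 3·12 = 36 ≡ 10 = α_5. Error position i = 5.
  Consistency check: S_2/S_1 = 4·9 = 36 ≡ 10 = α_err ✓ (single-error assumption holds).
Step 4: error magnitude e = S_0/v_5 = S_0·∏_{j≠5}(α_5 − α_j) = 12·12 = 144 ≡ 1 (mod 13).
Step 5: correct position 5: c_5 = r_5 − e = 0 − 1 ≡ 12 (mod 13). Hence c = [4, 11, 3, 1, 12].
  Check: interpolating c through the α_i gives m(x) = 2 + 1·x (degree < 2) with m(α_i) = c_i for every i, so c is indeed a codeword.


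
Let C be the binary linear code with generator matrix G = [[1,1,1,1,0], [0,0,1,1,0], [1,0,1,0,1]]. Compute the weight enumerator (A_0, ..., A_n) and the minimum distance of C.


Weight distribution: A_0 = 1, A_2 = 2, A_3 = 4, A_4 = 1. Minimum distance d = 2.

Enumerate all 2^3 = 8 messages m ∈ F_2^3.
For each, compute codeword c = mG in F_2^5, then tally its weight.
  m = 000 → c = 00000, weight = 0.
  m = 100 → c = 11110, weight = 4.
  m = 010 → c = 00110, weight = 2.
  m = 110 → c = 11000, weight = 2.
  m = 001 → c = 10101, weight = 3.
  m = 101 → c = 01011, weight = 3.
  m = 011 → c = 10011, weight = 3.
  m = 111 → c = 01101, weight = 3.
Tally weights:
  weight 0: 1 codewords.
  weight 2: 2 codewords.
  weight 3: 4 codewords.
  weight 4: 1 codewords.
Minimum distance d = smallest w > 0 with A_w > 0 = 2.
Sanity: Σ A_w = 8 = 2^3 = 8 ✓.


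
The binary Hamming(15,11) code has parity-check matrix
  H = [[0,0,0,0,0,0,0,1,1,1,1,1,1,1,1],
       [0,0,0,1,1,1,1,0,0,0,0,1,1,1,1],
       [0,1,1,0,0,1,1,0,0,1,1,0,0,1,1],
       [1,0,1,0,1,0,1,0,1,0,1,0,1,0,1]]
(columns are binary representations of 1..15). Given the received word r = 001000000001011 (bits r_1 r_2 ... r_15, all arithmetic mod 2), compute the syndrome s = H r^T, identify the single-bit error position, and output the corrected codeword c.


s = (1, 1, 1, 0)^T, error position = 14, corrected codeword c = 001000000001001

Compute s = H r^T mod 2 one row at a time:
  s_1 = 0 + 0 + 0 + 0 + 1 + 0 + 1 + 1 = 3 ≡ 1 (mod 2).
  s_2 = 0 + 0 + 0 + 0 + 1 + 0 + 1 + 1 = 3 ≡ 1 (mod 2).
  s_3 = 0 + 1 + 0 + 0 + 0 + 0 + 1 + 1 = 3 ≡ 1 (mod 2).
  s_4 = 0 + 1 + 0 + 0 + 0 + 0 + 0 + 1 = 2 ≡ 0 (mod 2).
s = (1, 1, 1, 0)^T — this equals column 14 of H (binary 1110), so error is at position 14.
Correct: flip bit 14 of r = 001000000001011 to get c = 001000000001001.


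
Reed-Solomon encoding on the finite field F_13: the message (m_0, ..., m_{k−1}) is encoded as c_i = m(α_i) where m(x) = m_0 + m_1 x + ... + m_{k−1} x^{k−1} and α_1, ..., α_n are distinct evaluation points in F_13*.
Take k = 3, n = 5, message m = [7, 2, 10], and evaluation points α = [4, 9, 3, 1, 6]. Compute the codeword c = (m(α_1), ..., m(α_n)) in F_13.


c = [6, 3, 12, 6, 2]

Message polynomial: m(x) = 7 + 2·x + 10·x^2 (mod 13).
For each evaluation point α_i, compute m(α_i) mod 13:
  α_1 = 4: Horner steps 10 → 3 → 6, so m(4) = 6.
  α_2 = 9: Horner steps 10 → 1 → 3, so m(9) = 3.
  α_3 = 3: Horner steps 10 → 6 → 12, so m(3) = 12.
  α_4 = 1: Horner steps 10 → 12 → 6, so m(1) = 6.
  α_5 = 6: Horner steps 10 → 10 → 2, so m(6) = 2.
Codeword c = [6, 3, 12, 6, 2] ∈ F_13^5.


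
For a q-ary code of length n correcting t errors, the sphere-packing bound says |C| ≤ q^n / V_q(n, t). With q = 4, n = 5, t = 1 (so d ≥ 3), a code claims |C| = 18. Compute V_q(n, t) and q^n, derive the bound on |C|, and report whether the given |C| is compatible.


V_q(n, t) = 16, q^n = 1024, Hamming bound = 64, |C| = 18 ≤ bound (satisfied).

Step 1: Compute V_q(n, t) = Σ_{j=0}^1 C(n, j) (q−1)^j.
  j = 0: C(5,0)·(3)^0 = 1·1 = 1.
  j = 1: C(5,1)·(3)^1 = 5·3 = 15.
  V_q(n, t) = 1 + 15 = 16.
Step 2: q^n = 4^5 = 1024.
Step 3: Hamming bound ⌊q^n / V_q(n,t)⌋ = ⌊1024/16⌋ = 64.
Step 4: Compare |C| = 18 to 64: satisfied.
The claimed |C| lies below the Hamming bound.


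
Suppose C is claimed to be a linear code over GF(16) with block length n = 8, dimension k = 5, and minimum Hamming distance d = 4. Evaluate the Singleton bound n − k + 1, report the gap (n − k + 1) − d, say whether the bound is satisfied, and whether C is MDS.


Singleton RHS = n − k + 1 = 4, slack = 0, bound satisfied, MDS.

Singleton bound: d ≤ n − k + 1.
Here n = 8, k = 5, so n − k + 1 = 4.
Given d = 4, check d ≤ 4: YES.
Slack = (n − k + 1) − d = 0.
The code is MDS (slack = 0).
Description: the claimed parameters are [8, 5, 4]_16; such a code would be MDS (meets Singleton bound).


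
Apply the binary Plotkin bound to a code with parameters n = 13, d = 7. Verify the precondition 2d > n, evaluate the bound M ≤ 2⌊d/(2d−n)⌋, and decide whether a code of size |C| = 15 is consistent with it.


Plotkin bound M ≤ 14; given |C| = 15 > bound (violated).

Check applicability: 2d = 14, n = 13.
2d − n = 1 > 0, so Plotkin applies.
Compute d/(2d−n) = 7/1 ≈ 7.0000.
⌊d/(2d−n)⌋ = 7.
Plotkin bound: M ≤ 2·7 = 14.
Given |C| = 15, check: VIOLATED.
This |C| is above the Plotkin bound, so no binary code with n = 13, d = 7 and 15 codewords exists.


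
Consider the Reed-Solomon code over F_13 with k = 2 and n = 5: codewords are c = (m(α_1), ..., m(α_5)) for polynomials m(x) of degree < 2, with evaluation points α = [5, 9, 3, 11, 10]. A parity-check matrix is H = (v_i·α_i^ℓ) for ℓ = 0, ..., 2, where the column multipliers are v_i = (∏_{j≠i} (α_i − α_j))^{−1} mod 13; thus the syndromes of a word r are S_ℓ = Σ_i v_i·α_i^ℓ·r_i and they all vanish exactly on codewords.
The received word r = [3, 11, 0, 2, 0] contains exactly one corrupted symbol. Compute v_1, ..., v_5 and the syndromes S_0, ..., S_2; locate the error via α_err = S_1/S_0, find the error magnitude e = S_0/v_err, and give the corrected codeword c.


S = (3, 9, 1), error at position 3, error magnitude e = 1, c = [3, 11, 12, 2, 0].

Step 1: column multipliers v_i = (∏_{j≠i}(α_i − α_j))^{−1} mod 13.
  i = 1 (α = 5): (5−9)(5−3)(5−11)(5−10) = (−4)·2·(−6)·(−5) = −240 ≡ 7, so v_1 = 7^{−1} = 2 (mod 13).
  i = 2 (α = 9): (9−5)(9−3)(9−11)(9−10) = 4·6·(−2)·(−1) = 48 ≡ 9, so v_2 = 9^{−1} = 3 (mod 13).
  i = 3 (α = 3): (3−5)(3−9)(3−11)(3−10) = (−2)·(−6)·(−8)·(−7) = 672 ≡ 9, so v_3 = 9^{−1} = 3 (mod 13).
  i = 4 (α = 11): (11−5)(11−9)(11−3)(11−10) = 6·2·8·1 = 96 ≡ 5, so v_4 = 5^{−1} = 8 (mod 13).
  i = 5 (α = 10): (10−5)(10−9)(10−3)(10−11) = 5·1·7·(−1) = −35 ≡ 4, so v_5 = 4^{−1} = 10 (mod 13).
  v = [2, 3, 3, 8, 10].
Step 2: syndromes of r = [3, 11, 0, 2, 0] (all sums mod 13).
  S_0 = Σ v_i r_i = 2·3 + 3·11 + 3·0 + 8·2 + 10·0 = 55 ≡ 3.
  S_1 = Σ v_i α_i r_i = 2·5·3 + 3·9·11 + 3·3·0 + 8·11·2 + 10·10·0 = 503 ≡ 9.
  α_i^2 mod 13 = [12, 3, 9, 4, 9].
  S_2 = Σ v_i α_i^2 r_i = 2·12·3 + 3·3·11 + 3·9·0 + 8·4·2 + 10·9·0 = 235 ≡ 1.
  S = (3, 9, 1) ≠ 0, so r is not a codeword (an error is present).
Step 3: locate the error. For a single error e at position i, S_ℓ = v_i·e·α_i^ℓ, so α_err = S_1/S_0.
  S_0^{−1} = 3^{−1} = 9 (mod 13), so α_err = 9·9 = 81 ≡ 3 = α_3. Error position i = 3.
  Consistency check: S_2/S_1 = 1·3 = 3 ≡ 3 = α_err ✓ (single-error assumption holds).
Step 4: error magnitude e = S_0/v_3 = S_0·∏_{j≠3}(α_3 − α_j) = 3·9 = 27 ≡ 1 (mod 13).
Step 5: correct position 3: c_3 = r_3 − e = 0 − 1 ≡ 12 (mod 13). Hence c = [3, 11, 12, 2, 0].
  Check: interpolating c through the α_i gives m(x) = 6 + 2·x (degree < 2) with m(α_i) = c_i for every i, so c is indeed a codeword.


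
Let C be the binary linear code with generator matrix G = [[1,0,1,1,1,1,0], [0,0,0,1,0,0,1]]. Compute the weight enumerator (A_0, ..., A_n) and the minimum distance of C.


Weight distribution: A_0 = 1, A_2 = 1, A_5 = 2. Minimum distance d = 2.

Enumerate all 2^2 = 4 messages m ∈ F_2^2.
For each, compute codeword c = mG in F_2^7, then tally its weight.
  m = 00 → c = 0000000, weight = 0.
  m = 10 → c = 1011110, weight = 5.
  m = 01 → c = 0001001, weight = 2.
  m = 11 → c = 1010111, weight = 5.
Tally weights:
  weight 0: 1 codewords.
  weight 2: 1 codewords.
  weight 5: 2 codewords.
Minimum distance d = smallest w > 0 with A_w > 0 = 2.
Sanity: Σ A_w = 4 = 2^2 = 4 ✓.


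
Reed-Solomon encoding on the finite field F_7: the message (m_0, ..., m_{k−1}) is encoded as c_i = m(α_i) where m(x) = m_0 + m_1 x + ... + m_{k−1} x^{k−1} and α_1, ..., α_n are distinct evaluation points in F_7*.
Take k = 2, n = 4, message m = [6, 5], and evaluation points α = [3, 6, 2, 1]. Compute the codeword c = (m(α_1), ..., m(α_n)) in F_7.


c = [0, 1, 2, 4]

Message polynomial: m(x) = 6 + 5·x (mod 7).
For each evaluation point α_i, compute m(α_i) mod 7:
  α_1 = 3: Horner steps 5 → 0, so m(3) = 0.
  α_2 = 6: Horner steps 5 → 1, so m(6) = 1.
  α_3 = 2: Horner steps 5 → 2, so m(2) = 2.
  α_4 = 1: Horner steps 5 → 4, so m(1) = 4.
Codeword c = [0, 1, 2, 4] ∈ F_7^4.


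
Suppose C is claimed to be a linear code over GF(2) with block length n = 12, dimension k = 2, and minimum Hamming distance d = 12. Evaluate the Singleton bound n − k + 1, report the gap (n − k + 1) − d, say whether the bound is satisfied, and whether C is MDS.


Singleton RHS = n − k + 1 = 11, slack = -1, bound violated (no such code; not MDS).

Singleton bound: d ≤ n − k + 1.
Here n = 12, k = 2, so n − k + 1 = 11.
Given d = 12, check d ≤ 11: NO.
Slack = (n − k + 1) − d = -1.
The slack is negative: d = 12 exceeds n − k + 1 = 11 by 1, so the Singleton bound is violated and no linear [12, 2, 12]_2 code can exist. In particular it is not MDS (MDS requires d = n − k + 1 exactly).
Description: the claimed parameters are [12, 2, 12]_2; such a code would be impossible (violates the Singleton bound).


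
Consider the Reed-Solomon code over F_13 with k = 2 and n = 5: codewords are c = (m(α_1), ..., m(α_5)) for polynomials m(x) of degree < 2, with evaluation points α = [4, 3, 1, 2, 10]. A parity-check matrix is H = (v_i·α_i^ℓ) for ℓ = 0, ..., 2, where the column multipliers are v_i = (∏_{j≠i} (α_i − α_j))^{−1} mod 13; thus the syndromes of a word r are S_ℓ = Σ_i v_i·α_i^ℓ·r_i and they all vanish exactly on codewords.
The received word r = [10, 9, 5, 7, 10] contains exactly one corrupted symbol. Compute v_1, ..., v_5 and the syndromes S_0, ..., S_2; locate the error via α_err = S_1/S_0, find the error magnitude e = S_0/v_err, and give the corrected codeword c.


S = (4, 3, 12), error at position 1, error magnitude e = 12, c = [11, 9, 5, 7, 10].

Step 1: column multipliers v_i = (∏_{j≠i}(α_i − α_j))^{−1} mod 13.
  i = 1 (α = 4): (4−3)(4−1)(4−2)(4−10) = 1·3·2·(−6) = −36 ≡ 3, so v_1 = 3^{−1} = 9 (mod 13).
  i = 2 (α = 3): (3−4)(3−1)(3−2)(3−10) = (−1)·2·1·(−7) = 14 ≡ 1, so v_2 = 1^{−1} = 1 (mod 13).
  i = 3 (α = 1): (1−4)(1−3)(1−2)(1−10) = (−3)·(−2)·(−1)·(−9) = 54 ≡ 2, so v_3 = 2^{−1} = 7 (mod 13).
  i = 4 (α = 2): (2−4)(2−3)(2−1)(2−10) = (−2)·(−1)·1·(−8) = −16 ≡ 10, so v_4 = 10^{−1} = 4 (mod 13).
  i = 5 (α = 10): (10−4)(10−3)(10−1)(10−2) = 6·7·9·8 = 3024 ≡ 8, so v_5 = 8^{−1} = 5 (mod 13).
  v = [9, 1, 7, 4, 5].
Step 2: syndromes of r = [10, 9, 5, 7, 10] (all sums mod 13).
  S_0 = Σ v_i r_i = 9·10 + 1·9 + 7·5 + 4·7 + 5·10 = 212 ≡ 4.
  S_1 = Σ v_i α_i r_i = 9·4·10 + 1·3·9 + 7·1·5 + 4·2·7 + 5·10·10 = 978 ≡ 3.
  α_i^2 mod 13 = [3, 9, 1, 4, 9].
  S_2 = Σ v_i α_i^2 r_i = 9·3·10 + 1·9·9 + 7·1·5 + 4·4·7 + 5·9·10 = 948 ≡ 12.
  S = (4, 3, 12) ≠ 0, so r is not a codeword (an error is present).
Step 3: locate the error. For a single error e at position i, S_ℓ = v_i·e·α_i^ℓ, so α_err = S_1/S_0.
  S_0^{−1} = 4^{−1} = 10 (mod 13), so α_err = 3·10 = 30 ≡ 4 = α_1. Error position i = 1.
  Consistency check: S_2/S_1 = 12·9 = 108 ≡ 4 = α_err ✓ (single-error assumption holds).
Step 4: error magnitude e = S_0/v_1 = S_0·∏_{j≠1}(α_1 − α_j) = 4·3 = 12 ≡ 12 (mod 13).
Step 5: correct position 1: c_1 = r_1 − e = 10 − 12 ≡ 11 (mod 13). Hence c = [11, 9, 5, 7, 10].
  Check: interpolating c through the α_i gives m(x) = 3 + 2·x (degree < 2) with m(α_i) = c_i for every i, so c is indeed a codeword.


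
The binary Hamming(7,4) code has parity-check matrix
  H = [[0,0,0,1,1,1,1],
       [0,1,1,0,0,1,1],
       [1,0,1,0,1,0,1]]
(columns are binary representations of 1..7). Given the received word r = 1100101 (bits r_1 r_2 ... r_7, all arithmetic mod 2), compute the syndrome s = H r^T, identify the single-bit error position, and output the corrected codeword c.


s = (0, 0, 1)^T, error position = 1, corrected codeword c = 0100101

Compute s = H r^T mod 2 one row at a time:
  s_1 = 0 + 1 + 0 + 1 = 2 ≡ 0 (mod 2).
  s_2 = 1 + 0 + 0 + 1 = 2 ≡ 0 (mod 2).
  s_3 = 1 + 0 + 1 + 1 = 3 ≡ 1 (mod 2).
s = (0, 0, 1)^T — this equals column 1 of H (binary 001), so error is at position 1.
Correct: flip bit 1 of r = 1100101 to get c = 0100101.


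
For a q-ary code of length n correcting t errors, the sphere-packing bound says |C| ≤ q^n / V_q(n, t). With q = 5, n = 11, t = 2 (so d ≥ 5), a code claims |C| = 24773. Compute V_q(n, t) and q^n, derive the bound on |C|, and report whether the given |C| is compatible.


V_q(n, t) = 925, q^n = 48828125, Hamming bound = 52787, |C| = 24773 ≤ bound (satisfied).

Step 1: Compute V_q(n, t) = Σ_{j=0}^2 C(n, j) (q−1)^j.
  j = 0: C(11,0)·(4)^0 = 1·1 = 1.
  j = 1: C(11,1)·(4)^1 = 11·4 = 44.
  j = 2: C(11,2)·(4)^2 = 55·16 = 880.
  V_q(n, t) = 1 + 44 + 880 = 925.
Step 2: q^n = 5^11 = 48828125.
Step 3: Hamming bound ⌊q^n / V_q(n,t)⌋ = ⌊48828125/925⌋ = 52787.
Step 4: Compare |C| = 24773 to 52787: satisfied.
The claimed |C| lies below the Hamming bound.


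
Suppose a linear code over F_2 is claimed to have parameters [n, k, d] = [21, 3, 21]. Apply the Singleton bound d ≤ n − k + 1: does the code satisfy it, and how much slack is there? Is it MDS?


Singleton RHS = n − k + 1 = 19, slack = -2, bound violated (no such code; not MDS).

Singleton bound: d ≤ n − k + 1.
Here n = 21, k = 3, so n − k + 1 = 19.
Given d = 21, check d ≤ 19: NO.
Slack = (n − k + 1) − d = -2.
The slack is negative: d = 21 exceeds n − k + 1 = 19 by 2, so the Singleton bound is violated and no linear [21, 3, 21]_2 code can exist. In particular it is not MDS (MDS requires d = n − k + 1 exactly).
Description: the claimed parameters are [21, 3, 21]_2; such a code would be impossible (violates the Singleton bound).


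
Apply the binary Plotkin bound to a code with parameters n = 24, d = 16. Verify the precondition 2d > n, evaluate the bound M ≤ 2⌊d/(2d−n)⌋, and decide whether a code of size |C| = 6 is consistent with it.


Plotkin bound M ≤ 4; given |C| = 6 > bound (violated).

Check applicability: 2d = 32, n = 24.
2d − n = 8 > 0, so Plotkin applies.
Compute d/(2d−n) = 16/8 ≈ 2.0000.
⌊d/(2d−n)⌋ = 2.
Plotkin bound: M ≤ 2·2 = 4.
Given |C| = 6, check: VIOLATED.
This |C| is above the Plotkin bound, so no binary code with n = 24, d = 16 and 6 codewords exists.


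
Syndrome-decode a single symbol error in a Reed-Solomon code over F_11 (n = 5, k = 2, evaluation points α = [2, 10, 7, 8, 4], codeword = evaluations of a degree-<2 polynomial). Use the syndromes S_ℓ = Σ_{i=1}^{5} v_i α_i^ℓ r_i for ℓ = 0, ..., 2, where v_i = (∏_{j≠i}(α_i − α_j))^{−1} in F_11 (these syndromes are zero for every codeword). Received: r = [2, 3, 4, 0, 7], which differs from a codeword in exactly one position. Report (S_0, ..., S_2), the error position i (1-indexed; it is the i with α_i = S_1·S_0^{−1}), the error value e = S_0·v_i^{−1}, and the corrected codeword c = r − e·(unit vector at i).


S = (9, 3, 1), error at position 5, error magnitude e = 2, c = [2, 3, 4, 0, 5].

Step 1: column multipliers v_i = (∏_{j≠i}(α_i − α_j))^{−1} mod 11.
  i = 1 (α = 2): (2−10)(2−7)(2−8)(2−4) = (−8)·(−5)·(−6)·(−2) = 480 ≡ 7, so v_1 = 7^{−1} = 8 (mod 11).
  i = 2 (α = 10): (10−2)(10−7)(10−8)(10−4) = 8·3·2·6 = 288 ≡ 2, so v_2 = 2^{−1} = 6 (mod 11).
  i = 3 (α = 7): (7−2)(7−10)(7−8)(7−4) = 5·(−3)·(−1)·3 = 45 ≡ 1, so v_3 = 1^{−1} = 1 (mod 11).
  i = 4 (α = 8): (8−2)(8−10)(8−7)(8−4) = 6·(−2)·1·4 = −48 ≡ 7, so v_4 = 7^{−1} = 8 (mod 11).
  i = 5 (α = 4): (4−2)(4−10)(4−7)(4−8) = 2·(−6)·(−3)·(−4) = −144 ≡ 10, so v_5 = 10^{−1} = 10 (mod 11).
  v = [8, 6, 1, 8, 10].
Step 2: syndromes of r = [2, 3, 4, 0, 7] (all sums mod 11).
  S_0 = Σ v_i r_i = 8·2 + 6·3 + 1·4 + 8·0 + 10·7 = 108 ≡ 9.
  S_1 = Σ v_i α_i r_i = 8·2·2 + 6·10·3 + 1·7·4 + 8·8·0 + 10·4·7 = 520 ≡ 3.
  α_i^2 mod 11 = [4, 1, 5, 9, 5].
  S_2 = Σ v_i α_i^2 r_i = 8·4·2 + 6·1·3 + 1·5·4 + 8·9·0 + 10·5·7 = 452 ≡ 1.
  S = (9, 3, 1) ≠ 0, so r is not a codeword (an error is present).
Step 3: locate the error. For a single error e at position i, S_ℓ = v_i·e·α_i^ℓ, so α_err = S_1/S_0.
  S_0^{−1} = 9^{−1} = 5 (mod 11), so α_err = 3·5 = 15 ≡ 4 = α_5. Error position i = 5.
  Consistency check: S_2/S_1 = 1·4 = 4 ≡ 4 = α_err ✓ (single-error assumption holds).
Step 4: error magnitude e = S_0/v_5 = S_0·∏_{j≠5}(α_5 − α_j) = 9·10 = 90 ≡ 2 (mod 11).
Step 5: correct position 5: c_5 = r_5 − e = 7 − 2 ≡ 5 (mod 11). Hence c = [2, 3, 4, 0, 5].
  Check: interpolating c through the α_i gives m(x) = 10 + 7·x (degree < 2) with m(α_i) = c_i for every i, so c is indeed a codeword.


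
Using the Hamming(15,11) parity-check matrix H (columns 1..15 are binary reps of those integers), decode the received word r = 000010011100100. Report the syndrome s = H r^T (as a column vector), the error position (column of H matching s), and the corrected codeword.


s = (0, 0, 1, 1)^T, error position = 3, corrected codeword c = 001010011100100

Compute s = H r^T mod 2 one row at a time:
  s_1 = 1 + 1 + 1 + 0 + 0 + 1 + 0 + 0 = 4 ≡ 0 (mod 2).
  s_2 = 0 + 1 + 0 + 0 + 0 + 1 + 0 + 0 = 2 ≡ 0 (mod 2).
  s_3 = 0 + 0 + 0 + 0 + 1 + 0 + 0 + 0 = 1 ≡ 1 (mod 2).
  s_4 = 0 + 0 + 1 + 0 + 1 + 0 + 1 + 0 = 3 ≡ 1 (mod 2).
s = (0, 0, 1, 1)^T — this equals column 3 of H (binary 0011), so error is at position 3.
Correct: flip bit 3 of r = 000010011100100 to get c = 001010011100100.


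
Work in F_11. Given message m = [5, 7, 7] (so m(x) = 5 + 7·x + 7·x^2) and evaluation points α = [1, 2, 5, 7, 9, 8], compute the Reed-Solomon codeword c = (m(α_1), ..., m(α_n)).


c = [8, 3, 6, 1, 8, 3]

Message polynomial: m(x) = 5 + 7·x + 7·x^2 (mod 11).
For each evaluation point α_i, compute m(α_i) mod 11:
  α_1 = 1: Horner steps 7 → 3 → 8, so m(1) = 8.
  α_2 = 2: Horner steps 7 → 10 → 3, so m(2) = 3.
  α_3 = 5: Horner steps 7 → 9 → 6, so m(5) = 6.
  α_4 = 7: Horner steps 7 → 1 → 1, so m(7) = 1.
  α_5 = 9: Horner steps 7 → 4 → 8, so m(9) = 8.
  α_6 = 8: Horner steps 7 → 8 → 3, so m(8) = 3.
Codeword c = [8, 3, 6, 1, 8, 3] ∈ F_11^6.


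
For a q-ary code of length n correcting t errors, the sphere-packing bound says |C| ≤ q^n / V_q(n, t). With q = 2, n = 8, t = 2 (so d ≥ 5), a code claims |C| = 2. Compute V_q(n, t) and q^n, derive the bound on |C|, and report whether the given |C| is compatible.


V_q(n, t) = 37, q^n = 256, Hamming bound = 6, |C| = 2 ≤ bound (satisfied).

Step 1: Compute V_q(n, t) = Σ_{j=0}^2 C(n, j) (q−1)^j.
  j = 0: C(8,0)·(1)^0 = 1·1 = 1.
  j = 1: C(8,1)·(1)^1 = 8·1 = 8.
  j = 2: C(8,2)·(1)^2 = 28·1 = 28.
  V_q(n, t) = 1 + 8 + 28 = 37.
Step 2: q^n = 2^8 = 256.
Step 3: Hamming bound ⌊q^n / V_q(n,t)⌋ = ⌊256/37⌋ = 6.
Step 4: Compare |C| = 2 to 6: satisfied.
The claimed |C| lies below the Hamming bound.


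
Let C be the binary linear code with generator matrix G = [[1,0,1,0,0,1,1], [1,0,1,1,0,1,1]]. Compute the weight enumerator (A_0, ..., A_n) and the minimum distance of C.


Weight distribution: A_0 = 1, A_1 = 1, A_4 = 1, A_5 = 1. Minimum distance d = 1.

Enumerate all 2^2 = 4 messages m ∈ F_2^2.
For each, compute codeword c = mG in F_2^7, then tally its weight.
  m = 00 → c = 0000000, weight = 0.
  m = 10 → c = 1010011, weight = 4.
  m = 01 → c = 1011011, weight = 5.
  m = 11 → c = 0001000, weight = 1.
Tally weights:
  weight 0: 1 codewords.
  weight 1: 1 codewords.
  weight 4: 1 codewords.
  weight 5: 1 codewords.
Minimum distance d = smallest w > 0 with A_w > 0 = 1.
Sanity: Σ A_w = 4 = 2^2 = 4 ✓.


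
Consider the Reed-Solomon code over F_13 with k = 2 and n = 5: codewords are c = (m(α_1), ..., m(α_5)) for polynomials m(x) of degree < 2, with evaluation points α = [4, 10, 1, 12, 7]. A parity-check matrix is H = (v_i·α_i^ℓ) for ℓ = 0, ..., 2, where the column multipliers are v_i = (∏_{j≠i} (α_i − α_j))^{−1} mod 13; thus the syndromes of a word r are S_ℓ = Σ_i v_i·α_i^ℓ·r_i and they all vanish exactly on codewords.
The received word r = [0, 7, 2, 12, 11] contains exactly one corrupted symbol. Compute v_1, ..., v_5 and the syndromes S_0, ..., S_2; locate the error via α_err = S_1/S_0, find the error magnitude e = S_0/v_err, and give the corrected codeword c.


S = (11, 6, 8), error at position 2, error magnitude e = 11, c = [0, 9, 2, 12, 11].

Step 1: column multipliers v_i = (∏_{j≠i}(α_i − α_j))^{−1} mod 13.
  i = 1 (α = 4): (4−10)(4−1)(4−12)(4−7) = (−6)·3·(−8)·(−3) = −432 ≡ 10, so v_1 = 10^{−1} = 4 (mod 13).
  i = 2 (α = 10): (10−4)(10−1)(10−12)(10−7) = 6·9·(−2)·3 = −324 ≡ 1, so v_2 = 1^{−1} = 1 (mod 13).
  i = 3 (α = 1): (1−4)(1−10)(1−12)(1−7) = (−3)·(−9)·(−11)·(−6) = 1782 ≡ 1, so v_3 = 1^{−1} = 1 (mod 13).
  i = 4 (α = 12): (12−4)(12−10)(12−1)(12−7) = 8·2·11·5 = 880 ≡ 9, so v_4 = 9^{−1} = 3 (mod 13).
  i = 5 (α = 7): (7−4)(7−10)(7−1)(7−12) = 3·(−3)·6·(−5) = 270 ≡ 10, so v_5 = 10^{−1} = 4 (mod 13).
  v = [4, 1, 1, 3, 4].
Step 2: syndromes of r = [0, 7, 2, 12, 11] (all sums mod 13).
  S_0 = Σ v_i r_i = 4·0 + 1·7 + 1·2 + 3·12 + 4·11 = 89 ≡ 11.
  S_1 = Σ v_i α_i r_i = 4·4·0 + 1·10·7 + 1·1·2 + 3·12·12 + 4·7·11 = 812 ≡ 6.
  α_i^2 mod 13 = [3, 9, 1, 1, 10].
  S_2 = Σ v_i α_i^2 r_i = 4·3·0 + 1·9·7 + 1·1·2 + 3·1·12 + 4·10·11 = 541 ≡ 8.
  S = (11, 6, 8) ≠ 0, so r is not a codeword (an error is present).
Step 3: locate the error. For a single error e at position i, S_ℓ = v_i·e·α_i^ℓ, so α_err = S_1/S_0.
  S_0^{−1} = 11^{−1} = 6 (mod 13), so α_err = 6·6 = 36 ≡ 10 = α_2. Error position i = 2.
  Consistency check: S_2/S_1 = 8·11 = 88 ≡ 10 = α_err ✓ (single-error assumption holds).
Step 4: error magnitude e = S_0/v_2 = S_0·∏_{j≠2}(α_2 − α_j) = 11·1 = 11 ≡ 11 (mod 13).
Step 5: correct position 2: c_2 = r_2 − e = 7 − 11 ≡ 9 (mod 13). Hence c = [0, 9, 2, 12, 11].
  Check: interpolating c through the α_i gives m(x) = 7 + 8·x (degree < 2) with m(α_i) = c_i for every i, so c is indeed a codeword.


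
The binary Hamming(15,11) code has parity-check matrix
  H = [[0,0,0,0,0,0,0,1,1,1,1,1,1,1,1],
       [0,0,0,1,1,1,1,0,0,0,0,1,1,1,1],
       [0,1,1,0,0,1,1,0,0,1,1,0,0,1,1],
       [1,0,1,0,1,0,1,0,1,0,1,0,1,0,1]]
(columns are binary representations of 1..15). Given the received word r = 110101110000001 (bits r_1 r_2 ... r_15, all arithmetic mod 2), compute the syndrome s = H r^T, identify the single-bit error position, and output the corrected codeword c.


s = (0, 0, 0, 1)^T, error position = 1, corrected codeword c = 010101110000001

Compute s = H r^T mod 2 one row at a time:
  s_1 = 1 + 0 + 0 + 0 + 0 + 0 + 0 + 1 = 2 ≡ 0 (mod 2).
  s_2 = 1 + 0 + 1 + 1 + 0 + 0 + 0 + 1 = 4 ≡ 0 (mod 2).
  s_3 = 1 + 0 + 1 + 1 + 0 + 0 + 0 + 1 = 4 ≡ 0 (mod 2).
  s_4 = 1 + 0 + 0 + 1 + 0 + 0 + 0 + 1 = 3 ≡ 1 (mod 2).
s = (0, 0, 0, 1)^T — this equals column 1 of H (binary 0001), so error is at position 1.
Correct: flip bit 1 of r = 110101110000001 to get c = 010101110000001.


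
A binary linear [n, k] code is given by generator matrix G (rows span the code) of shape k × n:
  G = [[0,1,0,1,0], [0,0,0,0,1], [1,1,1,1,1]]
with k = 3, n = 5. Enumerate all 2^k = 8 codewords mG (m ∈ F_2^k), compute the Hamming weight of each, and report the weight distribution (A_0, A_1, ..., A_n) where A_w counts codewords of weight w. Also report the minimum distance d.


Weight distribution: A_0 = 1, A_1 = 1, A_2 = 2, A_3 = 2, A_4 = 1, A_5 = 1. Minimum distance d = 1.

Enumerate all 2^3 = 8 messages m ∈ F_2^3.
For each, compute codeword c = mG in F_2^5, then tally its weight.
  m = 000 → c = 00000, weight = 0.
  m = 100 → c = 01010, weight = 2.
  m = 010 → c = 00001, weight = 1.
  m = 110 → c = 01011, weight = 3.
  m = 001 → c = 11111, weight = 5.
  m = 101 → c = 10101, weight = 3.
  m = 011 → c = 11110, weight = 4.
  m = 111 → c = 10100, weight = 2.
Tally weights:
  weight 0: 1 codewords.
  weight 1: 1 codewords.
  weight 2: 2 codewords.
  weight 3: 2 codewords.
  weight 4: 1 codewords.
  weight 5: 1 codewords.
Minimum distance d = smallest w > 0 with A_w > 0 = 1.
Sanity: Σ A_w = 8 = 2^3 = 8 ✓.


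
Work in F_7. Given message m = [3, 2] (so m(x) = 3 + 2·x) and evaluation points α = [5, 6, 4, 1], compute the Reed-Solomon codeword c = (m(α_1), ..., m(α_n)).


c = [6, 1, 4, 5]

Message polynomial: m(x) = 3 + 2·x (mod 7).
For each evaluation point α_i, compute m(α_i) mod 7:
  α_1 = 5: Horner steps 2 → 6, so m(5) = 6.
  α_2 = 6: Horner steps 2 → 1, so m(6) = 1.
  α_3 = 4: Horner steps 2 → 4, so m(4) = 4.
  α_4 = 1: Horner steps 2 → 5, so m(1) = 5.
Codeword c = [6, 1, 4, 5] ∈ F_7^4.


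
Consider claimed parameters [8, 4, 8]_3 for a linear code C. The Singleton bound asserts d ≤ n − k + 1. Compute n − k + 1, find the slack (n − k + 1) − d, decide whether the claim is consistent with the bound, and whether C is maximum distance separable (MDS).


Singleton RHS = n − k + 1 = 5, slack = -3, bound violated (no such code; not MDS).

Singleton bound: d ≤ n − k + 1.
Here n = 8, k = 4, so n − k + 1 = 5.
Given d = 8, check d ≤ 5: NO.
Slack = (n − k + 1) − d = -3.
The slack is negative: d = 8 exceeds n − k + 1 = 5 by 3, so the Singleton bound is violated and no linear [8, 4, 8]_3 code can exist. In particular it is not MDS (MDS requires d = n − k + 1 exactly).
Description: the claimed parameters are [8, 4, 8]_3; such a code would be impossible (violates the Singleton bound).


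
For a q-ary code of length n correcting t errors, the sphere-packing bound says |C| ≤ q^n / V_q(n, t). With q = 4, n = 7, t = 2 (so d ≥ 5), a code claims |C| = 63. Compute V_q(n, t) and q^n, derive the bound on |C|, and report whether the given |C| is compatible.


V_q(n, t) = 211, q^n = 16384, Hamming bound = 77, |C| = 63 ≤ bound (satisfied).

Step 1: Compute V_q(n, t) = Σ_{j=0}^2 C(n, j) (q−1)^j.
  j = 0: C(7,0)·(3)^0 = 1·1 = 1.
  j = 1: C(7,1)·(3)^1 = 7·3 = 21.
  j = 2: C(7,2)·(3)^2 = 21·9 = 189.
  V_q(n, t) = 1 + 21 + 189 = 211.
Step 2: q^n = 4^7 = 16384.
Step 3: Hamming bound ⌊q^n / V_q(n,t)⌋ = ⌊16384/211⌋ = 77.
Step 4: Compare |C| = 63 to 77: satisfied.
The claimed |C| lies below the Hamming bound.


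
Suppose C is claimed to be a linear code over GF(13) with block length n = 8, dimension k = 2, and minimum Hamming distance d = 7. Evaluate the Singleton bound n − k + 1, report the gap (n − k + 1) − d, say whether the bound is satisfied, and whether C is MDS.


Singleton RHS = n − k + 1 = 7, slack = 0, bound satisfied, MDS.

Singleton bound: d ≤ n − k + 1.
Here n = 8, k = 2, so n − k + 1 = 7.
Given d = 7, check d ≤ 7: YES.
Slack = (n − k + 1) − d = 0.
The code is MDS (slack = 0).
Description: the claimed parameters are [8, 2, 7]_13; such a code would be MDS (meets Singleton bound).


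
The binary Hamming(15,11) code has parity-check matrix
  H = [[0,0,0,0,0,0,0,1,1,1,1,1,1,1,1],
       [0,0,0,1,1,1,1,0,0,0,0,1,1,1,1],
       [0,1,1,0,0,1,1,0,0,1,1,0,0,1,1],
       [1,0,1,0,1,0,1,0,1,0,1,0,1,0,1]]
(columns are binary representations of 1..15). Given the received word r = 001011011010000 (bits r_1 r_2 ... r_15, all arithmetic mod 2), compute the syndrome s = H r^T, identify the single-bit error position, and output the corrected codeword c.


s = (1, 0, 1, 0)^T, error position = 10, corrected codeword c = 001011011110000

Compute s = H r^T mod 2 one row at a time:
  s_1 = 1 + 1 + 0 + 1 + 0 + 0 + 0 + 0 = 3 ≡ 1 (mod 2).
  s_2 = 0 + 1 + 1 + 0 + 0 + 0 + 0 + 0 = 2 ≡ 0 (mod 2).
  s_3 = 0 + 1 + 1 + 0 + 0 + 1 + 0 + 0 = 3 ≡ 1 (mod 2).
  s_4 = 0 + 1 + 1 + 0 + 1 + 1 + 0 + 0 = 4 ≡ 0 (mod 2).
s = (1, 0, 1, 0)^T — this equals column 10 of H (binary 1010), so error is at position 10.
Correct: flip bit 10 of r = 001011011010000 to get c = 001011011110000.


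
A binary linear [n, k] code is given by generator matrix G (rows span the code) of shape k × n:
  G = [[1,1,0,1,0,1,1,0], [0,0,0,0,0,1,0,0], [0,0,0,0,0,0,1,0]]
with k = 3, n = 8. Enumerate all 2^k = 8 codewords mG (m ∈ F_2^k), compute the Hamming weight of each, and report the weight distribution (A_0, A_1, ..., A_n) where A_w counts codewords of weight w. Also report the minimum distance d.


Weight distribution: A_0 = 1, A_1 = 2, A_2 = 1, A_3 = 1, A_4 = 2, A_5 = 1. Minimum distance d = 1.

Enumerate all 2^3 = 8 messages m ∈ F_2^3.
For each, compute codeword c = mG in F_2^8, then tally its weight.
  m = 000 → c = 00000000, weight = 0.
  m = 100 → c = 11010110, weight = 5.
  m = 010 → c = 00000100, weight = 1.
  m = 110 → c = 11010010, weight = 4.
  m = 001 → c = 00000010, weight = 1.
  m = 101 → c = 11010100, weight = 4.
  m = 011 → c = 00000110, weight = 2.
  m = 111 → c = 11010000, weight = 3.
Tally weights:
  weight 0: 1 codewords.
  weight 1: 2 codewords.
  weight 2: 1 codewords.
  weight 3: 1 codewords.
  weight 4: 2 codewords.
  weight 5: 1 codewords.
Minimum distance d = smallest w > 0 with A_w > 0 = 1.
Sanity: Σ A_w = 8 = 2^3 = 8 ✓.


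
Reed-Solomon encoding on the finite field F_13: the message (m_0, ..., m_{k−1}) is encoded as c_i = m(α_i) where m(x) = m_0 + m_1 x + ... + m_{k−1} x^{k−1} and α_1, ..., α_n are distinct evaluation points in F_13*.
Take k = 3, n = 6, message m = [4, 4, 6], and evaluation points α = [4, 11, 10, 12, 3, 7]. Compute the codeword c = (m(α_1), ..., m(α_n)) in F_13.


c = [12, 7, 7, 6, 5, 1]

Message polynomial: m(x) = 4 + 4·x + 6·x^2 (mod 13).
For each evaluation point α_i, compute m(α_i) mod 13:
  α_1 = 4: Horner steps 6 → 2 → 12, so m(4) = 12.
  α_2 = 11: Horner steps 6 → 5 → 7, so m(11) = 7.
  α_3 = 10: Horner steps 6 → 12 → 7, so m(10) = 7.
  α_4 = 12: Horner steps 6 → 11 → 6, so m(12) = 6.
  α_5 = 3: Horner steps 6 → 9 → 5, so m(3) = 5.
  α_6 = 7: Horner steps 6 → 7 → 1, so m(7) = 1.
Codeword c = [12, 7, 7, 6, 5, 1] ∈ F_13^6.


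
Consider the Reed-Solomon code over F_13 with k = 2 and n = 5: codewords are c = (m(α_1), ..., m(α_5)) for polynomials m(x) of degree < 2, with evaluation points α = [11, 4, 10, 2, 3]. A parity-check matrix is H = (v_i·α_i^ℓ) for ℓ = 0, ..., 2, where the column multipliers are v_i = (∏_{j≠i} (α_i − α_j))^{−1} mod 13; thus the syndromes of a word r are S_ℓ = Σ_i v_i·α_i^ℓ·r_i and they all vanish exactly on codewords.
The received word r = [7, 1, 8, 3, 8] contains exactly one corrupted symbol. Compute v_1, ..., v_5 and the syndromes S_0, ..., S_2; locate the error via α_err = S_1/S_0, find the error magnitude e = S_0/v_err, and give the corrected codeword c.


S = (5, 2, 6), error at position 5, error magnitude e = 6, c = [7, 1, 8, 3, 2].

Step 1: column multipliers v_i = (∏_{j≠i}(α_i − α_j))^{−1} mod 13.
  i = 1 (α = 11): (11−4)(11−10)(11−2)(11−3) = 7·1·9·8 = 504 ≡ 10, so v_1 = 10^{−1} = 4 (mod 13).
  i = 2 (α = 4): (4−11)(4−10)(4−2)(4−3) = (−7)·(−6)·2·1 = 84 ≡ 6, so v_2 = 6^{−1} = 11 (mod 13).
  i = 3 (α = 10): (10−11)(10−4)(10−2)(10−3) = (−1)·6·8·7 = −336 ≡ 2, so v_3 = 2^{−1} = 7 (mod 13).
  i = 4 (α = 2): (2−11)(2−4)(2−10)(2−3) = (−9)·(−2)·(−8)·(−1) = 144 ≡ 1, so v_4 = 1^{−1} = 1 (mod 13).
  i = 5 (α = 3): (3−11)(3−4)(3−10)(3−2) = (−8)·(−1)·(−7)·1 = −56 ≡ 9, so v_5 = 9^{−1} = 3 (mod 13).
  v = [4, 11, 7, 1, 3].
Step 2: syndromes of r = [7, 1, 8, 3, 8] (all sums mod 13).
  S_0 = Σ v_i r_i = 4·7 + 11·1 + 7·8 + 1·3 + 3·8 = 122 ≡ 5.
  S_1 = Σ v_i α_i r_i = 4·11·7 + 11·4·1 + 7·10·8 + 1·2·3 + 3·3·8 = 990 ≡ 2.
  α_i^2 mod 13 = [4, 3, 9, 4, 9].
  S_2 = Σ v_i α_i^2 r_i = 4·4·7 + 11·3·1 + 7·9·8 + 1·4·3 + 3·9·8 = 877 ≡ 6.
  S = (5, 2, 6) ≠ 0, so r is not a codeword (an error is present).
Step 3: locate the error. For a single error e at position i, S_ℓ = v_i·e·α_i^ℓ, so α_err = S_1/S_0.
  S_0^{−1} = 5^{−1} = 8 (mod 13), so α_err = 2·8 = 16 ≡ 3 = α_5. Error position i = 5.
  Consistency check: S_2/S_1 = 6·7 = 42 ≡ 3 = α_err ✓ (single-error assumption holds).
Step 4: error magnitude e = S_0/v_5 = S_0·∏_{j≠5}(α_5 − α_j) = 5·9 = 45 ≡ 6 (mod 13).
Step 5: correct position 5: c_5 = r_5 − e = 8 − 6 ≡ 2 (mod 13). Hence c = [7, 1, 8, 3, 2].
  Check: interpolating c through the α_i gives m(x) = 5 + 12·x (degree < 2) with m(α_i) = c_i for every i, so c is indeed a codeword.
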